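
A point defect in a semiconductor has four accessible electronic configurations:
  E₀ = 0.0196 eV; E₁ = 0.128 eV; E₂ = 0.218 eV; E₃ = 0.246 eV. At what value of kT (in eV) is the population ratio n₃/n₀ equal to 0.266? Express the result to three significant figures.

0.171 eV

n₃/n₀ = exp[−(E₃−E₀)/kT] = 0.266.
⇒ (E₃−E₀)/kT = ln(1/0.266) = ln(3.7594) = 1.3243.
kT = 0.2264 eV / 1.3243 = 0.171 eV.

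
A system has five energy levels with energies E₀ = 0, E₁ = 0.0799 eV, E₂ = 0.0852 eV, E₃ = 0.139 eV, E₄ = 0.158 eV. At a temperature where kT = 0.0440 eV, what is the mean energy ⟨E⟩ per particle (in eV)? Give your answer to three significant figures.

Eᵢ/kT = 0, 1.8159, 1.9364, 3.1591, 3.5909.
Z = Σ e^(−Eᵢ/kT) = e^(−0) + e^(−1.8159) + e^(−1.9364) + e^(−3.1591) + e^(−3.5909) = 1.0000 + 0.16269 + 0.14422 + 0.042464 + 0.027574 = 1.3769.
⟨E⟩ = Σ Eᵢ e^(−Eᵢ/kT) / Z = (0·1.0000 + 0.0799·0.16269 + 0.0852·0.14422 + 0.139·0.042464 + 0.158·0.027574) / 1.3769 = 0.0258 eV.

0.0258 eV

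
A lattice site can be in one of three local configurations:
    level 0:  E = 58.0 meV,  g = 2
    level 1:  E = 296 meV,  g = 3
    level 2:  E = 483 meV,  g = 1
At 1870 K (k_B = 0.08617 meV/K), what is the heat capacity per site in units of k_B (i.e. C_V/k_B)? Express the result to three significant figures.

k_BT = 0.08617 × 1870 K = 161.14 meV.
Eᵢ/kT = 0.35994, 1.8369, 2.9974.
Z = Σ gᵢe^(−Eᵢ/kT) = 2·e^(−0.35994) + 3·e^(−1.8369) + 1·e^(−2.9974) = 1.3954 + 0.47793 + 0.049917 = 1.9232.
⟨E⟩ = 128.18 meV, ⟨E²⟩ = 30269 meV².
C_V/k_B = (⟨E²⟩ − ⟨E⟩²)/(kT)² = (30269 − 16430)/25966 = 0.533.

0.533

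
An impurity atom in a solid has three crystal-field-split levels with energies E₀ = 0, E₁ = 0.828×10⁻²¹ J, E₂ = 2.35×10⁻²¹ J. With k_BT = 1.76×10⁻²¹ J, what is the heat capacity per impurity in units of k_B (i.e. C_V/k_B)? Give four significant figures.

0.2049

Eᵢ/kT = 0, 0.470455, 1.33523.
Z = Σ e^(−Eᵢ/kT) = e^(−0) + e^(−0.470455) + e^(−1.33523) = 1.00000 + 0.624718 + 0.263098 = 1.88782.
⟨E⟩ = 0.601512, ⟨E²⟩ = 0.996523.
C_V/k_B = (⟨E²⟩ − ⟨E⟩²)/(kT)² = (0.996523 − 0.361817)/3.09760 = 0.2049.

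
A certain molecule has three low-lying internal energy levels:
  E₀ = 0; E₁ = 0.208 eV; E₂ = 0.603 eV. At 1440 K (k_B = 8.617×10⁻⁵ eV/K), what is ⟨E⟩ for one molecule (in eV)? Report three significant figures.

k_BT = 8.617×10⁻⁵ × 1440 K = 0.12408 eV.
Eᵢ/kT = 0, 1.6763, 4.8598.
Z = Σ e^(−Eᵢ/kT) = e^(−0) + e^(−1.6763) + e^(−4.8598) = 1.0000 + 0.18706 + 0.0077520 = 1.1948.
⟨E⟩ = Σ Eᵢ e^(−Eᵢ/kT) / Z = (0·1.0000 + 0.208·0.18706 + 0.603·0.0077520) / 1.1948 = 0.0365 eV.

0.0365 eV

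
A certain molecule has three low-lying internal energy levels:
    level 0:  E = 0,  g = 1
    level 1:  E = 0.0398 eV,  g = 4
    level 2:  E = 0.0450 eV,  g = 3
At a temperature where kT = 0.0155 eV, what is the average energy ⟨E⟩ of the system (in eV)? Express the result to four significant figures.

Eᵢ/kT = 0, 2.56774, 2.90323.
Z = Σ gᵢe^(−Eᵢ/kT) = 1·e^(−0) + 4·e^(−2.56774) + 3·e^(−2.90323) = 1.00000 + 0.306835 + 0.164537 = 1.47137.
⟨E⟩ = Σ Eᵢ gᵢe^(−Eᵢ/kT) / Z = (0·1.00000 + 0.0398·0.306835 + 0.0450·0.164537) / 1.47137 = 0.01333 eV.

0.01333 eV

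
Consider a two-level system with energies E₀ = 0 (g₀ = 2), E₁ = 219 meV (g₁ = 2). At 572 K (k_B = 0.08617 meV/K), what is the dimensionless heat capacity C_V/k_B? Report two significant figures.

k_BT = 0.08617 × 572 K = 49.29 meV.
Eᵢ/kT = 0, 4.443.
Z = Σ gᵢe^(−Eᵢ/kT) = 2·e^(−0) + 2·e^(−4.443) = 2.000 + 0.02352 = 2.024.
⟨E⟩ = 2.545 meV, ⟨E²⟩ = 557.3 meV².
C_V/k_B = (⟨E²⟩ − ⟨E⟩²)/(kT)² = (557.3 − 6.477)/2430 = 0.23.

0.23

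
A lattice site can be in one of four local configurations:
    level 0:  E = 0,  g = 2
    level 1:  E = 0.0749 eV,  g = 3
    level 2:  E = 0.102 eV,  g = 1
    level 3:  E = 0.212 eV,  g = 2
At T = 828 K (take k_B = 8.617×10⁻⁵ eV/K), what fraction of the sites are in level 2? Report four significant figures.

0.07058

k_BT = 8.617×10⁻⁵ × 828 K = 0.0713488 eV.
Eᵢ/kT = 0, 1.04977, 1.42960, 2.97132.
Z = Σ gᵢe^(−Eᵢ/kT) = 2·e^(−0) + 3·e^(−1.04977) + 1·e^(−1.42960) + 2·e^(−2.97132) = 2.00000 + 1.05005 + 0.239405 + 0.102471 = 3.39193.
P₂ = g₂ e^(−E₂/kT) / Z = 0.239405/3.39193 = 0.07058.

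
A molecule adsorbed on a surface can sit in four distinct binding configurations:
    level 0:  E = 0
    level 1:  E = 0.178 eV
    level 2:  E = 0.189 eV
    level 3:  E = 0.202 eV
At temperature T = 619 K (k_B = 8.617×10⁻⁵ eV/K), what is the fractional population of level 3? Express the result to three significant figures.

0.0208

k_BT = 8.617×10⁻⁵ × 619 K = 0.053339 eV.
Eᵢ/kT = 0, 3.3371, 3.5434, 3.7871.
Z = Σ e^(−Eᵢ/kT) = e^(−0) + e^(−3.3371) + e^(−3.5434) + e^(−3.7871) = 1.0000 + 0.035540 + 0.028915 + 0.022661 = 1.0871.
P₃ = e^(−E₃/kT) / Z = 0.022661/1.0871 = 0.0208.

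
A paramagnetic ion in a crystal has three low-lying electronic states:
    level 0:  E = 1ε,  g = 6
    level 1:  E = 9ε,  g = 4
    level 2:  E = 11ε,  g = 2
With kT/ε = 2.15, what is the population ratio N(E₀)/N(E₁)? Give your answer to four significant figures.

n₀/n₁ = (g₀/g₁) exp[−(E₀−E₁)/kT] = (6/4) × exp(−(-8ε)/(2.15ε)) = (6/4) × exp(3.72093) = 61.95.

61.95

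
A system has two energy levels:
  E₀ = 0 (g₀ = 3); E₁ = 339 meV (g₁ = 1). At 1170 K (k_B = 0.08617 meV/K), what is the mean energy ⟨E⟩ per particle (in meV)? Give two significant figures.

3.9 meV

k_BT = 0.08617 × 1170 K = 100.8 meV.
Eᵢ/kT = 0, 3.363.
Z = Σ gᵢe^(−Eᵢ/kT) = 3·e^(−0) + 1·e^(−3.363) = 3.000 + 0.03463 = 3.035.
⟨E⟩ = Σ Eᵢ gᵢe^(−Eᵢ/kT) / Z = (0·3.000 + 339·0.03463) / 3.035 = 3.9 meV.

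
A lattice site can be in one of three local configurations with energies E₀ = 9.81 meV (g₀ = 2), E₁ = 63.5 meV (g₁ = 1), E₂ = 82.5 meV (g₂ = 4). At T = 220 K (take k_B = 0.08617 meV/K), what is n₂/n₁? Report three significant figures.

1.47

k_BT = 0.08617 × 220 K = 18.957 meV.
n₂/n₁ = (g₂/g₁) exp[−(E₂−E₁)/kT] = (4/1) × exp(−(19.0 meV)/(18.957 meV)) = (4/1) × exp(-1.0023) = 1.47.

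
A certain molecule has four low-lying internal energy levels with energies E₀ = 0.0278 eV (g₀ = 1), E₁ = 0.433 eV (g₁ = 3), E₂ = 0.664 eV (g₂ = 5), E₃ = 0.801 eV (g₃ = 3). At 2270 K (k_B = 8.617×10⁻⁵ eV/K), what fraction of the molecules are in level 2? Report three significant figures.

0.119

k_BT = 8.617×10⁻⁵ × 2270 K = 0.19561 eV.
Eᵢ/kT = 0.14212, 2.2136, 3.3945, 4.0949.
Z = Σ gᵢe^(−Eᵢ/kT) = 1·e^(−0.14212) + 3·e^(−2.2136) + 5·e^(−3.3945) + 3·e^(−4.0949) = 0.86752 + 0.32792 + 0.16779 + 0.049972 = 1.4132.
P₂ = g₂ e^(−E₂/kT) / Z = 0.16779/1.4132 = 0.119.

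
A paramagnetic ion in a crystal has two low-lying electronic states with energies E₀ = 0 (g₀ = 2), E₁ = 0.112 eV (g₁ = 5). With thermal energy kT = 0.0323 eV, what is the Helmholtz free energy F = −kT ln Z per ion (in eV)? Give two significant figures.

-0.025 eV

Eᵢ/kT = 0, 3.467.
Z = Σ gᵢe^(−Eᵢ/kT) = 2·e^(−0) + 5·e^(−3.467) = 2.000 + 0.1561 = 2.156.
F = −kT ln Z = −0.0323 × ln(2.156) = −0.0323 × 0.7683 = -0.025 eV.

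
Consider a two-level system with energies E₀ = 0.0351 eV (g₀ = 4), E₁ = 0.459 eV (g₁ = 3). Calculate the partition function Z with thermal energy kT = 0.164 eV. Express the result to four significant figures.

Eᵢ/kT = 0.214024, 2.79878.
Z = Σ gᵢe^(−Eᵢ/kT) = 4·e^(−0.214024) + 3·e^(−2.79878) = 3.22932 + 0.182653 = 3.41197.

Z = 3.412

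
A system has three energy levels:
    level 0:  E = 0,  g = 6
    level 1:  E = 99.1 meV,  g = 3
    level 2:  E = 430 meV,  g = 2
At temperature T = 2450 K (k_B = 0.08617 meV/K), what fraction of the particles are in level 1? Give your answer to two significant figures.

k_BT = 0.08617 × 2450 K = 211.1 meV.
Eᵢ/kT = 0, 0.4694, 2.037.
Z = Σ gᵢe^(−Eᵢ/kT) = 6·e^(−0) + 3·e^(−0.4694) + 2·e^(−2.037) = 6.000 + 1.876 + 0.2608 = 8.137.
P₁ = g₁ e^(−E₁/kT) / Z = 1.876/8.137 = 0.23.

0.23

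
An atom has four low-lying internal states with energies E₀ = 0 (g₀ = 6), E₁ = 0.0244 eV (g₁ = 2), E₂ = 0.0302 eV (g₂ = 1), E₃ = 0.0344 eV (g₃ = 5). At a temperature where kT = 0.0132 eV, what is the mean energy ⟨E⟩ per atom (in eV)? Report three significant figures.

0.00346 eV

Eᵢ/kT = 0, 1.8485, 2.2879, 2.6061.
Z = Σ gᵢe^(−Eᵢ/kT) = 6·e^(−0) + 2·e^(−1.8485) + 1·e^(−2.2879) + 5·e^(−2.6061) = 6.0000 + 0.31495 + 0.10148 + 0.36911 = 6.7855.
⟨E⟩ = Σ Eᵢ gᵢe^(−Eᵢ/kT) / Z = (0·6.0000 + 0.0244·0.31495 + 0.0302·0.10148 + 0.0344·0.36911) / 6.7855 = 0.00346 eV.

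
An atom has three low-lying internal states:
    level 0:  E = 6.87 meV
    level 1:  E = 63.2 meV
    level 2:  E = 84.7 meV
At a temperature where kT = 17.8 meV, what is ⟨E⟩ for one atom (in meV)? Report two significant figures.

Eᵢ/kT = 0.3860, 3.551, 4.758.
Z = Σ e^(−Eᵢ/kT) = e^(−0.3860) + e^(−3.551) + e^(−4.758) = 0.6798 + 0.02870 + 0.008583 = 0.7171.
⟨E⟩ = Σ Eᵢ e^(−Eᵢ/kT) / Z = (6.87·0.6798 + 63.2·0.02870 + 84.7·0.008583) / 0.7171 = 10 meV.

10 meV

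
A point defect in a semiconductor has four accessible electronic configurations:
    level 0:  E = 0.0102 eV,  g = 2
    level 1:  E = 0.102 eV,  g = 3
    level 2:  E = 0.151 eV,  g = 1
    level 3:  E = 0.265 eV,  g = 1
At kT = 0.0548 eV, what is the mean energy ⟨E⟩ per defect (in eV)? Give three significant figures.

0.0347 eV

Eᵢ/kT = 0.18613, 1.8613, 2.7555, 4.8358.
Z = Σ gᵢe^(−Eᵢ/kT) = 2·e^(−0.18613) + 3·e^(−1.8613) + 1·e^(−2.7555) + 1·e^(−4.8358) = 1.6603 + 0.46641 + 0.063577 + 0.0079403 = 2.1982.
⟨E⟩ = Σ Eᵢ gᵢe^(−Eᵢ/kT) / Z = (0.0102·1.6603 + 0.102·0.46641 + 0.151·0.063577 + 0.265·0.0079403) / 2.1982 = 0.0347 eV.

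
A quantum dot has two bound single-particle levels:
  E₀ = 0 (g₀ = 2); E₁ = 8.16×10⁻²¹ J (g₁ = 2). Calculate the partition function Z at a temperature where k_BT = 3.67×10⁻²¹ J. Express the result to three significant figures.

Eᵢ/kT = 0, 2.2234.
Z = Σ gᵢe^(−Eᵢ/kT) = 2·e^(−0) + 2·e^(−2.2234) = 2.0000 + 0.21648 = 2.2165.

Z = 2.22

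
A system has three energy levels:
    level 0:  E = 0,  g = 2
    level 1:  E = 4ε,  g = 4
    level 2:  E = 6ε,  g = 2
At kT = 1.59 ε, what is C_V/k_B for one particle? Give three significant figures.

0.966

Eᵢ/kT = 0, 2.5157, 3.7736.
Z = Σ gᵢe^(−Eᵢ/kT) = 2·e^(−0) + 4·e^(−2.5157) + 2·e^(−3.7736) = 2.0000 + 0.32323 + 0.045938 = 2.3692.
⟨E⟩ = 0.66206 ε, ⟨E²⟩ = 2.8809 ε².
C_V/k_B = (⟨E²⟩ − ⟨E⟩²)/(kT)² = (2.8809 − 0.43832)/2.5281 = 0.966.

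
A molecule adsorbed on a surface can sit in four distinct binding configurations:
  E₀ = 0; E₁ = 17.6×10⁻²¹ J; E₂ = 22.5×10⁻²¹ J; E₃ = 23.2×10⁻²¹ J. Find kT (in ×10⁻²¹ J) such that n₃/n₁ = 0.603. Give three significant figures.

11.1 ×10⁻²¹ J

n₃/n₁ = exp[−(E₃−E₁)/kT] = 0.603.
⇒ (E₃−E₁)/kT = ln(1/0.603) = ln(1.6584) = 0.50585.
kT = 5.6 ×10⁻²¹ J / 0.50585 = 11.1 ×10⁻²¹ J.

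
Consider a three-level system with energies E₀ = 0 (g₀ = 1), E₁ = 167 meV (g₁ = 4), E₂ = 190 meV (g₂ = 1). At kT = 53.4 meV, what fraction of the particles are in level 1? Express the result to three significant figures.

Eᵢ/kT = 0, 3.1273, 3.5581.
Z = Σ gᵢe^(−Eᵢ/kT) = 1·e^(−0) + 4·e^(−3.1273) + 1·e^(−3.5581) = 1.0000 + 0.17534 + 0.028493 = 1.2038.
P₁ = g₁ e^(−E₁/kT) / Z = 0.17534/1.2038 = 0.146.

0.146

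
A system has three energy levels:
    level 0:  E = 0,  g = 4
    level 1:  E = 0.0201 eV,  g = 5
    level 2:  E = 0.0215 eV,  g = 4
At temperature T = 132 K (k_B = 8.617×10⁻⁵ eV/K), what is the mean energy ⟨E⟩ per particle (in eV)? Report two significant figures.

k_BT = 8.617×10⁻⁵ × 132 K = 0.01137 eV.
Eᵢ/kT = 0, 1.768, 1.891.
Z = Σ gᵢe^(−Eᵢ/kT) = 4·e^(−0) + 5·e^(−1.768) + 4·e^(−1.891) = 4.000 + 0.8534 + 0.6037 = 5.457.
⟨E⟩ = Σ Eᵢ gᵢe^(−Eᵢ/kT) / Z = (0·4.000 + 0.0201·0.8534 + 0.0215·0.6037) / 5.457 = 0.0055 eV.

0.0055 eV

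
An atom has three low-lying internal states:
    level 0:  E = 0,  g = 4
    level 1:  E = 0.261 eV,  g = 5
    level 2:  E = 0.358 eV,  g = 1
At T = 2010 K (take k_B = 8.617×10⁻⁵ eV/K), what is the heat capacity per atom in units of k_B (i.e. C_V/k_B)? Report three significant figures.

k_BT = 8.617×10⁻⁵ × 2010 K = 0.17320 eV.
Eᵢ/kT = 0, 1.5069, 2.0670.
Z = Σ gᵢe^(−Eᵢ/kT) = 4·e^(−0) + 5·e^(−1.5069) + 1·e^(−2.0670) = 4.0000 + 1.1080 + 0.12656 = 5.2346.
⟨E⟩ = 0.063901 eV, ⟨E²⟩ = 0.017518 eV².
C_V/k_B = (⟨E²⟩ − ⟨E⟩²)/(kT)² = (0.017518 − 0.0040833)/0.029998 = 0.448.

0.448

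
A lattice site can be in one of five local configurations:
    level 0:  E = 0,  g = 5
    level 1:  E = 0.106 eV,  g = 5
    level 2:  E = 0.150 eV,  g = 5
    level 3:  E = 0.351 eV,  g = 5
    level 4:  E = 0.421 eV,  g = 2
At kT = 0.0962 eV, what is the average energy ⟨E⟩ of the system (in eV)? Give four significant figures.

Eᵢ/kT = 0, 1.10187, 1.55925, 3.64865, 4.37630.
Z = Σ gᵢe^(−Eᵢ/kT) = 5·e^(−0) + 5·e^(−1.10187) + 5·e^(−1.55925) + 5·e^(−3.64865) + 2·e^(−4.37630) = 5.00000 + 1.66125 + 1.05147 + 0.130131 + 0.0251436 = 7.86799.
⟨E⟩ = Σ Eᵢ gᵢe^(−Eᵢ/kT) / Z = (0·5.00000 + 0.106·1.66125 + 0.150·1.05147 + 0.351·0.130131 + 0.421·0.0251436) / 7.86799 = 0.04958 eV.

0.04958 eV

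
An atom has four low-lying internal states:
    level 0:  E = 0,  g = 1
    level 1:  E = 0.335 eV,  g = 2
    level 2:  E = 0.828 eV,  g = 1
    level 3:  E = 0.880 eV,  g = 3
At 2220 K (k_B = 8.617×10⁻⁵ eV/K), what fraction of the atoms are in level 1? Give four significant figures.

0.2497

k_BT = 8.617×10⁻⁵ × 2220 K = 0.191297 eV.
Eᵢ/kT = 0, 1.75120, 4.32835, 4.60018.
Z = Σ gᵢe^(−Eᵢ/kT) = 1·e^(−0) + 2·e^(−1.75120) + 1·e^(−4.32835) + 3·e^(−4.60018) = 1.00000 + 0.347131 + 0.0131893 + 0.0301501 = 1.39047.
P₁ = g₁ e^(−E₁/kT) / Z = 0.347131/1.39047 = 0.2497.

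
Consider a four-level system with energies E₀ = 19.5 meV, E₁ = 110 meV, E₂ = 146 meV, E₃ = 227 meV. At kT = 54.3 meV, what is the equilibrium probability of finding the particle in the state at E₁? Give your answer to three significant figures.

Eᵢ/kT = 0.35912, 2.0258, 2.6888, 4.1805.
Z = Σ e^(−Eᵢ/kT) = e^(−0.35912) + e^(−2.0258) + e^(−2.6888) + e^(−4.1805) = 0.69829 + 0.13189 + 0.067962 + 0.015291 = 0.91343.
P₁ = e^(−E₁/kT) / Z = 0.13189/0.91343 = 0.144.

0.144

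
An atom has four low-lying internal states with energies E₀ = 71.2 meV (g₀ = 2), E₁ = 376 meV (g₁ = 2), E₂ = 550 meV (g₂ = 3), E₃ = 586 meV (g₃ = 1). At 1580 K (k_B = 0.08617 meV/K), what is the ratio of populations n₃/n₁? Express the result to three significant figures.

0.107

k_BT = 0.08617 × 1580 K = 136.15 meV.
n₃/n₁ = (g₃/g₁) exp[−(E₃−E₁)/kT] = (1/2) × exp(−(210 meV)/(136.15 meV)) = (1/2) × exp(-1.5424) = 0.107.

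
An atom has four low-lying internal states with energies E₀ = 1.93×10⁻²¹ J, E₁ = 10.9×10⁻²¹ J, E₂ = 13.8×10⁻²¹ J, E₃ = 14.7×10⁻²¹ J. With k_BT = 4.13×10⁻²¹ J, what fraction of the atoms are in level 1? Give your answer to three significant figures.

0.0937

Eᵢ/kT = 0.46731, 2.6392, 3.3414, 3.5593.
Z = Σ e^(−Eᵢ/kT) = e^(−0.46731) + e^(−2.6392) + e^(−3.3414) + e^(−3.5593) = 0.62669 + 0.071418 + 0.035387 + 0.028459 = 0.76195.
P₁ = e^(−E₁/kT) / Z = 0.071418/0.76195 = 0.0937.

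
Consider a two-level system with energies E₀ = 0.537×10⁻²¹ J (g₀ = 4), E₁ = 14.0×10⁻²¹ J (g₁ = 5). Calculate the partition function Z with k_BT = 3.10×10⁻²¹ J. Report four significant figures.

Z = 3.418

Eᵢ/kT = 0.173226, 4.51613.
Z = Σ gᵢe^(−Eᵢ/kT) = 4·e^(−0.173226) + 5·e^(−4.51613) = 3.36379 + 0.0546562 = 3.41845.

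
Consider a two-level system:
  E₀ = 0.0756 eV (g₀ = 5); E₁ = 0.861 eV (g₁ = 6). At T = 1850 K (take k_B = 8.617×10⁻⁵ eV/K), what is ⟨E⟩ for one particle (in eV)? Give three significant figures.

0.0824 eV

k_BT = 8.617×10⁻⁵ × 1850 K = 0.15941 eV.
Eᵢ/kT = 0.47425, 5.4012.
Z = Σ gᵢe^(−Eᵢ/kT) = 5·e^(−0.47425) + 6·e^(−5.4012) = 3.1118 + 0.027067 = 3.1389.
⟨E⟩ = Σ Eᵢ gᵢe^(−Eᵢ/kT) / Z = (0.0756·3.1118 + 0.861·0.027067) / 3.1389 = 0.0824 eV.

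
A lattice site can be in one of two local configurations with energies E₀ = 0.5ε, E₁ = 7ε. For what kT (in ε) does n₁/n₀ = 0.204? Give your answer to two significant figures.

n₁/n₀ = exp[−(E₁−E₀)/kT] = 0.204.
⇒ (E₁−E₀)/kT = ln(1/0.204) = ln(4.902) = 1.590.
kT = 6.5ε / 1.590 = 4.1 ε.

4.1 ε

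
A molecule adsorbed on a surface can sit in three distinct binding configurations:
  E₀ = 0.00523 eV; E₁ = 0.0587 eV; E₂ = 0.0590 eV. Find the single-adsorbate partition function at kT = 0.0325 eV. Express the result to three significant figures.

Eᵢ/kT = 0.16092, 1.8062, 1.8154.
Z = Σ e^(−Eᵢ/kT) = e^(−0.16092) + e^(−1.8062) + e^(−1.8154) = 0.85136 + 0.16428 + 0.16277 = 1.1784.

Z = 1.18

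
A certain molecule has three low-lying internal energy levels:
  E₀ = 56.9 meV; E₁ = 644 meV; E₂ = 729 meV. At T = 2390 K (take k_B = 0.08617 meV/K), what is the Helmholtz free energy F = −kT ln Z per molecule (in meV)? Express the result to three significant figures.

k_BT = 0.08617 × 2390 K = 205.95 meV.
Eᵢ/kT = 0.27628, 3.1270, 3.5397.
Z = Σ e^(−Eᵢ/kT) = e^(−0.27628) + e^(−3.1270) + e^(−3.5397) = 0.75860 + 0.043849 + 0.029022 = 0.83147.
F = −kT ln Z = −205.95 × ln(0.83147) = −205.95 × -0.18456 = 38.0 meV.

38.0 meV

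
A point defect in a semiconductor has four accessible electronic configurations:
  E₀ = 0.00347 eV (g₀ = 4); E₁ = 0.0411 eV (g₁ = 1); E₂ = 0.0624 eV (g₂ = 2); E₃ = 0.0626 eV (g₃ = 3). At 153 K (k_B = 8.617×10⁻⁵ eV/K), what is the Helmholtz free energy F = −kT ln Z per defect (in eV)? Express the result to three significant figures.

k_BT = 8.617×10⁻⁵ × 153 K = 0.013184 eV.
Eᵢ/kT = 0.26320, 3.1174, 4.7330, 4.7482.
Z = Σ gᵢe^(−Eᵢ/kT) = 4·e^(−0.26320) + 1·e^(−3.1174) + 2·e^(−4.7330) + 3·e^(−4.7482) = 3.0744 + 0.044272 + 0.017600 + 0.026002 = 3.1623.
F = −kT ln Z = −0.013184 × ln(3.1623) = −0.013184 × 1.1513 = -0.0152 eV.

-0.0152 eV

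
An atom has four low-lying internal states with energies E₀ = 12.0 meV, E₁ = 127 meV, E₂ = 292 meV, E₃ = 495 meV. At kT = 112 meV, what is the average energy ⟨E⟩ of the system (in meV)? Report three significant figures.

60.6 meV

Eᵢ/kT = 0.10714, 1.1339, 2.6071, 4.4196.
Z = Σ e^(−Eᵢ/kT) = e^(−0.10714) + e^(−1.1339) + e^(−2.6071) + e^(−4.4196) = 0.89840 + 0.32178 + 0.073748 + 0.012039 = 1.3060.
⟨E⟩ = Σ Eᵢ e^(−Eᵢ/kT) / Z = (12.0·0.89840 + 127·0.32178 + 292·0.073748 + 495·0.012039) / 1.3060 = 60.6 meV.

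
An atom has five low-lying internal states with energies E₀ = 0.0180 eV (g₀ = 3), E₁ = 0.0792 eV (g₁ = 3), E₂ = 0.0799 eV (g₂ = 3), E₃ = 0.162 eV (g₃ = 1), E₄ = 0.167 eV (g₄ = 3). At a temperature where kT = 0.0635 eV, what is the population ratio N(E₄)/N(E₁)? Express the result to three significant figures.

0.251

n₄/n₁ = (g₄/g₁) exp[−(E₄−E₁)/kT] = (3/3) × exp(−(0.0878 eV)/(0.0635 eV)) = (3/3) × exp(-1.3827) = 0.251.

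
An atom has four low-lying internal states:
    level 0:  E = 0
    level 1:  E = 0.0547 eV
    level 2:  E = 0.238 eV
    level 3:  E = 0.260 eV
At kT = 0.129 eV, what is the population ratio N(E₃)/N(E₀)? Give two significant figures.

0.13

n₃/n₀ = exp[−(E₃−E₀)/kT] = exp(−(0.260 eV)/(0.129 eV)) = exp(-2.016) = 0.13.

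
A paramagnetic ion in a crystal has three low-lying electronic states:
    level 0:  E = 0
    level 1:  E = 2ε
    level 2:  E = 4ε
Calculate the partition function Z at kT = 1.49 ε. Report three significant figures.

Eᵢ/kT = 0, 1.3423, 2.6846.
Z = Σ e^(−Eᵢ/kT) = e^(−0) + e^(−1.3423) + e^(−2.6846) = 1.0000 + 0.26124 + 0.068248 = 1.3295.

Z = 1.33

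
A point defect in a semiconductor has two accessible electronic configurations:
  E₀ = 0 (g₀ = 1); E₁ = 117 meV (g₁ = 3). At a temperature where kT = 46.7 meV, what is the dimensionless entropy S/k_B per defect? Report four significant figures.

0.7120

Eᵢ/kT = 0, 2.50535.
Z = Σ gᵢe^(−Eᵢ/kT) = 1·e^(−0) + 3·e^(−2.50535) = 1.00000 + 0.244941 = 1.24494.
⟨E⟩ = Σ EᵢPᵢ = 23.0197 meV.
S/k_B = ln Z + ⟨E⟩/kT = ln(1.24494) + 23.0197/46.7 = 0.219087 + 0.492927 = 0.7120.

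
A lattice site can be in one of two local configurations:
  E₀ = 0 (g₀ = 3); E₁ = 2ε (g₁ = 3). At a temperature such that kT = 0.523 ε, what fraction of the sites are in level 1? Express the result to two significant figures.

0.021

Eᵢ/kT = 0, 3.824.
Z = Σ gᵢe^(−Eᵢ/kT) = 3·e^(−0) + 3·e^(−3.824) = 3.000 + 0.06552 = 3.066.
P₁ = g₁ e^(−E₁/kT) / Z = 0.06552/3.066 = 0.021.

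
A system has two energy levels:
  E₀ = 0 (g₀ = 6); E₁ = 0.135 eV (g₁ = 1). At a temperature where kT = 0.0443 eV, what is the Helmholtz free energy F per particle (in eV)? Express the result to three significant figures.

Eᵢ/kT = 0, 3.0474.
Z = Σ gᵢe^(−Eᵢ/kT) = 6·e^(−0) + 1·e^(−3.0474) = 6.0000 + 0.047482 = 6.0475.
F = −kT ln Z = −0.0443 × ln(6.0475) = −0.0443 × 1.7996 = -0.0797 eV.

-0.0797 eV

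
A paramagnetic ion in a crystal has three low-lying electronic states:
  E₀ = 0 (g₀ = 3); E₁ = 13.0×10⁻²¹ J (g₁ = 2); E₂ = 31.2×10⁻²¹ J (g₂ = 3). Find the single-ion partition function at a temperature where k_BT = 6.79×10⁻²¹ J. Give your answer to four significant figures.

Z = 3.325

Eᵢ/kT = 0, 1.91458, 4.59499.
Z = Σ gᵢe^(−Eᵢ/kT) = 3·e^(−0) + 2·e^(−1.91458) + 3·e^(−4.59499) = 3.00000 + 0.294807 + 0.0303070 = 3.32511.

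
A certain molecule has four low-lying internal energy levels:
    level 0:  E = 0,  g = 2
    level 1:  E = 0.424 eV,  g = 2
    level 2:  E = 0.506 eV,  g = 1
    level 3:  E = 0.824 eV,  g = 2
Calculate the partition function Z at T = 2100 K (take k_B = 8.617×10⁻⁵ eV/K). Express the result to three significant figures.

k_BT = 8.617×10⁻⁵ × 2100 K = 0.18096 eV.
Eᵢ/kT = 0, 2.3431, 2.7962, 4.5535.
Z = Σ gᵢe^(−Eᵢ/kT) = 2·e^(−0) + 2·e^(−2.3431) + 1·e^(−2.7962) + 2·e^(−4.5535) = 2.0000 + 0.19206 + 0.061042 + 0.021061 = 2.2742.

Z = 2.27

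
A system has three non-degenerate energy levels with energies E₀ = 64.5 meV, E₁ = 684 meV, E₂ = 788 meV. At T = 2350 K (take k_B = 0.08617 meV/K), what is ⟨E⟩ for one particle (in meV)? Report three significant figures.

k_BT = 0.08617 × 2350 K = 202.50 meV.
Eᵢ/kT = 0.31852, 3.3778, 3.8914.
Z = Σ e^(−Eᵢ/kT) = e^(−0.31852) + e^(−3.3778) + e^(−3.8914) = 0.72722 + 0.034122 + 0.020417 = 0.78176.
⟨E⟩ = Σ Eᵢ e^(−Eᵢ/kT) / Z = (64.5·0.72722 + 684·0.034122 + 788·0.020417) / 0.78176 = 110 meV.

110 meV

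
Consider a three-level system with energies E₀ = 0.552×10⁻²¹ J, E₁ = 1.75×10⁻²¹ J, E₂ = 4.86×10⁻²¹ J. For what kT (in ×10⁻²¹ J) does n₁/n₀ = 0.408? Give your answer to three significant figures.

n₁/n₀ = exp[−(E₁−E₀)/kT] = 0.408.
⇒ (E₁−E₀)/kT = ln(1/0.408) = ln(2.4510) = 0.89650.
kT = 1.198 ×10⁻²¹ J / 0.89650 = 1.34 ×10⁻²¹ J.

1.34 ×10⁻²¹ J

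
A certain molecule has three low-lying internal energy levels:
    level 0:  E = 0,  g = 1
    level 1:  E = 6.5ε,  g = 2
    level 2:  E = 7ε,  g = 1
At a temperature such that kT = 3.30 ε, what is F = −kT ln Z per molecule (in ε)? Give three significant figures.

Eᵢ/kT = 0, 1.9697, 2.1212.
Z = Σ gᵢe^(−Eᵢ/kT) = 1·e^(−0) + 2·e^(−1.9697) + 1·e^(−2.1212) = 1.0000 + 0.27900 + 0.11989 = 1.3989.
F = −kT ln Z = −3.30 × ln(1.3989) = −3.30 × 0.33569 = -1.11 ε.

-1.11 ε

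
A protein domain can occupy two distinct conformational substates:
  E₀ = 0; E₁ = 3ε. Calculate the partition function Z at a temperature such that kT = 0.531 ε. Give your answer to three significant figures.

Eᵢ/kT = 0, 5.6497.
Z = Σ e^(−Eᵢ/kT) = e^(−0) + e^(−5.6497) = 1.0000 + 0.0035186 = 1.0035.

Z = 1.00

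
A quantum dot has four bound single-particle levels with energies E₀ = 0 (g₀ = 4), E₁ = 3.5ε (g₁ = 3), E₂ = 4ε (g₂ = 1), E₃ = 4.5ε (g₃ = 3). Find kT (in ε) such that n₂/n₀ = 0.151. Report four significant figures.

7.934 ε

n₂/n₀ = (g₂/g₀) exp[−(E₂−E₀)/kT] = 0.151.
⇒ (E₂−E₀)/kT = ln((1/4)/0.151) = ln(1.65563) = 0.504182.
kT = 4ε / 0.504182 = 7.934 ε.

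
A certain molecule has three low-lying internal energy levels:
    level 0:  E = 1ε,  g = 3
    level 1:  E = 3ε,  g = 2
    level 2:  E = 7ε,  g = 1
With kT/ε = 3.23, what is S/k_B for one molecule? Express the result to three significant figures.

1.67

Eᵢ/kT = 0.30960, 0.92879, 2.1672.
Z = Σ gᵢe^(−Eᵢ/kT) = 3·e^(−0.30960) + 2·e^(−0.92879) + 1·e^(−2.1672) = 2.2012 + 0.79006 + 0.11450 = 3.1058.
⟨E⟩ = Σ EᵢPᵢ = 1.7300 ε.
S/k_B = ln Z + ⟨E⟩/kT = ln(3.1058) + 1.7300/3.23 = 1.1333 + 0.53560 = 1.67.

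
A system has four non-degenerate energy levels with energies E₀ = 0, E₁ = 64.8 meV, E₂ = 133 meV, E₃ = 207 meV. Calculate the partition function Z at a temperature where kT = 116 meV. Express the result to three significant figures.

Z = 2.06

Eᵢ/kT = 0, 0.55862, 1.1466, 1.7845.
Z = Σ e^(−Eᵢ/kT) = e^(−0) + e^(−0.55862) + e^(−1.1466) + e^(−1.7845) = 1.0000 + 0.57200 + 0.31772 + 0.16788 = 2.0576.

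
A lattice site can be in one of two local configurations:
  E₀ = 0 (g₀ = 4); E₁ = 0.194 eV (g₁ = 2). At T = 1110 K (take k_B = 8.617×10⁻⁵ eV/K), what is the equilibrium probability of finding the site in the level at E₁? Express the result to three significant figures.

0.0617

k_BT = 8.617×10⁻⁵ × 1110 K = 0.095649 eV.
Eᵢ/kT = 0, 2.0282.
Z = Σ gᵢe^(−Eᵢ/kT) = 4·e^(−0) + 2·e^(−2.0282) = 4.0000 + 0.26314 = 4.2631.
P₁ = g₁ e^(−E₁/kT) / Z = 0.26314/4.2631 = 0.0617.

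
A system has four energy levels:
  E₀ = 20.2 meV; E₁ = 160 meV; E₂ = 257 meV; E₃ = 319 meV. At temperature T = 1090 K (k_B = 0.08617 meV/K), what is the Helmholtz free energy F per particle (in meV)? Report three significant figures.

-7.82 meV

k_BT = 0.08617 × 1090 K = 93.925 meV.
Eᵢ/kT = 0.21507, 1.7035, 2.7362, 3.3963.
Z = Σ e^(−Eᵢ/kT) = e^(−0.21507) + e^(−1.7035) + e^(−2.7362) + e^(−3.3963) = 0.80648 + 0.18205 + 0.064816 + 0.033497 = 1.0868.
F = −kT ln Z = −93.925 × ln(1.0868) = −93.925 × 0.083238 = -7.82 meV.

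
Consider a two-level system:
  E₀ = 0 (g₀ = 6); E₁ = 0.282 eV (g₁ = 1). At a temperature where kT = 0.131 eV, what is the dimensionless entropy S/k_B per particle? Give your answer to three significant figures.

Eᵢ/kT = 0, 2.1527.
Z = Σ gᵢe^(−Eᵢ/kT) = 6·e^(−0) + 1·e^(−2.1527) = 6.0000 + 0.11617 = 6.1162.
⟨E⟩ = Σ EᵢPᵢ = 0.0053563 eV.
S/k_B = ln Z + ⟨E⟩/kT = ln(6.1162) + 0.0053563/0.131 = 1.8109 + 0.040888 = 1.85.

1.85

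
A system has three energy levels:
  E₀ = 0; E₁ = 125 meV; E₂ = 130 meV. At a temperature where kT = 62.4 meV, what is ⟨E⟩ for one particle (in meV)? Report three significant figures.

Eᵢ/kT = 0, 2.0032, 2.0833.
Z = Σ e^(−Eᵢ/kT) = e^(−0) + e^(−2.0032) + e^(−2.0833) = 1.0000 + 0.13490 + 0.12452 = 1.2594.
⟨E⟩ = Σ Eᵢ e^(−Eᵢ/kT) / Z = (0·1.0000 + 125·0.13490 + 130·0.12452) / 1.2594 = 26.2 meV.

26.2 meV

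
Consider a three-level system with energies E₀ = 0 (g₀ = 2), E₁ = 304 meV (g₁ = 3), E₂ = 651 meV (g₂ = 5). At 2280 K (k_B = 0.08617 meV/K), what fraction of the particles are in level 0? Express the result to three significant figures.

k_BT = 0.08617 × 2280 K = 196.47 meV.
Eᵢ/kT = 0, 1.5473, 3.3135.
Z = Σ gᵢe^(−Eᵢ/kT) = 2·e^(−0) + 3·e^(−1.5473) + 5·e^(−3.3135) = 2.0000 + 0.63847 + 0.18194 = 2.8204.
P₀ = g₀ e^(−E₀/kT) / Z = 2.0000/2.8204 = 0.709.

0.709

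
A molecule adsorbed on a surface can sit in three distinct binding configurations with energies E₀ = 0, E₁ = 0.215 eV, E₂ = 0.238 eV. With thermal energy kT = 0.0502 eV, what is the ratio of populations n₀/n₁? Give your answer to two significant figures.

72

n₀/n₁ = exp[−(E₀−E₁)/kT] = exp(−(-0.215 eV)/(0.0502 eV)) = exp(4.283) = 72.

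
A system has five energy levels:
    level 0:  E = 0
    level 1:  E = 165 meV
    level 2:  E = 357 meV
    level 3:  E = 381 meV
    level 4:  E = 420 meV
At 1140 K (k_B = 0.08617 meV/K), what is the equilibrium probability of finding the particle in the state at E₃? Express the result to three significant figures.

k_BT = 0.08617 × 1140 K = 98.234 meV.
Eᵢ/kT = 0, 1.6797, 3.6342, 3.8785, 4.2755.
Z = Σ e^(−Eᵢ/kT) = e^(−0) + e^(−1.6797) + e^(−3.6342) + e^(−3.8785) + e^(−4.2755) = 1.0000 + 0.18643 + 0.026405 + 0.020682 + 0.013905 = 1.2474.
P₃ = e^(−E₃/kT) / Z = 0.020682/1.2474 = 0.0166.

0.0166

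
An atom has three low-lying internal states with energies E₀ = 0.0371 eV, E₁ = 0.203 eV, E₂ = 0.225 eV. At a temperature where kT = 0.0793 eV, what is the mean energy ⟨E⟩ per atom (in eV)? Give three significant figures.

Eᵢ/kT = 0.46784, 2.5599, 2.8373.
Z = Σ e^(−Eᵢ/kT) = e^(−0.46784) + e^(−2.5599) + e^(−2.8373) = 0.62635 + 0.077312 + 0.058584 = 0.76225.
⟨E⟩ = Σ Eᵢ e^(−Eᵢ/kT) / Z = (0.0371·0.62635 + 0.203·0.077312 + 0.225·0.058584) / 0.76225 = 0.0684 eV.

0.0684 eV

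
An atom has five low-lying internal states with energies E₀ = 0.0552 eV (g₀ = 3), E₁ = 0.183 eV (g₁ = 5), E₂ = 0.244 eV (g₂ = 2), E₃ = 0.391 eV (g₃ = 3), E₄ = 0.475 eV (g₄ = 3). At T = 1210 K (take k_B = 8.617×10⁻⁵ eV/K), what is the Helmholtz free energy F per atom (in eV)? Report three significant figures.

k_BT = 8.617×10⁻⁵ × 1210 K = 0.10427 eV.
Eᵢ/kT = 0.52939, 1.7551, 2.3401, 3.7499, 4.5555.
Z = Σ gᵢe^(−Eᵢ/kT) = 3·e^(−0.52939) + 5·e^(−1.7551) + 2·e^(−2.3401) + 3·e^(−3.7499) + 3·e^(−4.5555) = 1.7669 + 0.86445 + 0.19264 + 0.070560 + 0.031528 = 2.9261.
F = −kT ln Z = −0.10427 × ln(2.9261) = −0.10427 × 1.0737 = -0.112 eV.

-0.112 eV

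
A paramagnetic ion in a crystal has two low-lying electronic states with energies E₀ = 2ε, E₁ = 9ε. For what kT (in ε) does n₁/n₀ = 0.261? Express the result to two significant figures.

5.2 ε

n₁/n₀ = exp[−(E₁−E₀)/kT] = 0.261.
⇒ (E₁−E₀)/kT = ln(1/0.261) = ln(3.831) = 1.343.
kT = 7ε / 1.343 = 5.2 ε.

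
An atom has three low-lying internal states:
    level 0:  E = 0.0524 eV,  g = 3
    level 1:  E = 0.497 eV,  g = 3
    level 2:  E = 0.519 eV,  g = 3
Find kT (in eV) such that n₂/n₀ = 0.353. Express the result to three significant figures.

0.448 eV

n₂/n₀ = (g₂/g₀) exp[−(E₂−E₀)/kT] = 0.353.
⇒ (E₂−E₀)/kT = ln((3/3)/0.353) = ln(2.8329) = 1.0413.
kT = 0.4666 eV / 1.0413 = 0.448 eV.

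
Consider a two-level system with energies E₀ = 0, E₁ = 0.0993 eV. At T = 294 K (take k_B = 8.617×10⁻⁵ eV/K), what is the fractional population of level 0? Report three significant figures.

k_BT = 8.617×10⁻⁵ × 294 K = 0.025334 eV.
Eᵢ/kT = 0, 3.9196.
Z = Σ e^(−Eᵢ/kT) = e^(−0) + e^(−3.9196) = 1.0000 + 0.019849 = 1.0198.
P₀ = e^(−E₀/kT) / Z = 1.0000/1.0198 = 0.981.

0.981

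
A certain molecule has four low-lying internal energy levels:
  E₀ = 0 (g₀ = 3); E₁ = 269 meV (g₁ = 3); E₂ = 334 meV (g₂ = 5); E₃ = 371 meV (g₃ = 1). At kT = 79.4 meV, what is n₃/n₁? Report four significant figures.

0.09225

n₃/n₁ = (g₃/g₁) exp[−(E₃−E₁)/kT] = (1/3) × exp(−(102 meV)/(79.4 meV)) = (1/3) × exp(-1.28463) = 0.09225.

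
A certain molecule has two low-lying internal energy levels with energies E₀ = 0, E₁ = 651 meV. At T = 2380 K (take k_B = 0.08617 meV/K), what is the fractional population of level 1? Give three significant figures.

k_BT = 0.08617 × 2380 K = 205.08 meV.
Eᵢ/kT = 0, 3.1744.
Z = Σ e^(−Eᵢ/kT) = e^(−0) + e^(−3.1744) = 1.0000 + 0.041819 = 1.0418.
P₁ = e^(−E₁/kT) / Z = 0.041819/1.0418 = 0.0401.

0.0401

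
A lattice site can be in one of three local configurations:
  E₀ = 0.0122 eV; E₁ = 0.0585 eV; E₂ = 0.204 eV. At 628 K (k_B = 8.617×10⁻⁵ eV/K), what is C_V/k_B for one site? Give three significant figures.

0.361

k_BT = 8.617×10⁻⁵ × 628 K = 0.054115 eV.
Eᵢ/kT = 0.22545, 1.0810, 3.7697.
Z = Σ e^(−Eᵢ/kT) = e^(−0.22545) + e^(−1.0810) + e^(−3.7697) = 0.79816 + 0.33926 + 0.023059 = 1.1605.
⟨E⟩ = 0.029546 eV, ⟨E²⟩ = 0.0019297 eV².
C_V/k_B = (⟨E²⟩ − ⟨E⟩²)/(kT)² = (0.0019297 − 0.00087297)/0.0029284 = 0.361.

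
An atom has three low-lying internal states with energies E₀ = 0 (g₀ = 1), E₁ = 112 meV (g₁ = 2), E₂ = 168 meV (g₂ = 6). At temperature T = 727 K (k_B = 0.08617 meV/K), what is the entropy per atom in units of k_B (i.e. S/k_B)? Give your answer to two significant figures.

1.5

k_BT = 0.08617 × 727 K = 62.65 meV.
Eᵢ/kT = 0, 1.788, 2.682.
Z = Σ gᵢe^(−Eᵢ/kT) = 1·e^(−0) + 2·e^(−1.788) + 6·e^(−2.682) = 1.000 + 0.3346 + 0.4106 = 1.745.
⟨E⟩ = Σ EᵢPᵢ = 61.01 meV.
S/k_B = ln Z + ⟨E⟩/kT = ln(1.745) + 61.01/62.65 = 0.5568 + 0.9738 = 1.5.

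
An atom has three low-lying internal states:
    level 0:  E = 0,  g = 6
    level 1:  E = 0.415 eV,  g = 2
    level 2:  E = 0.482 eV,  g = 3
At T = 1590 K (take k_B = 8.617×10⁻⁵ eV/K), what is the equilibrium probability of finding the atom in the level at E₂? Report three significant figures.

0.0144

k_BT = 8.617×10⁻⁵ × 1590 K = 0.13701 eV.
Eᵢ/kT = 0, 3.0290, 3.5180.
Z = Σ gᵢe^(−Eᵢ/kT) = 6·e^(−0) + 2·e^(−3.0290) + 3·e^(−3.5180) = 6.0000 + 0.096728 + 0.088976 = 6.1857.
P₂ = g₂ e^(−E₂/kT) / Z = 0.088976/6.1857 = 0.0144.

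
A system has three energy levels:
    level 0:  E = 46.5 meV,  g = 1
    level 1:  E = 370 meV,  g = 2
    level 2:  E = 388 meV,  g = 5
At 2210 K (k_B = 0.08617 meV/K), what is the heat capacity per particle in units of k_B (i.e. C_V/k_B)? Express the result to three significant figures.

k_BT = 0.08617 × 2210 K = 190.44 meV.
Eᵢ/kT = 0.24417, 1.9429, 2.0374.
Z = Σ gᵢe^(−Eᵢ/kT) = 1·e^(−0.24417) + 2·e^(−1.9429) + 5·e^(−2.0374) = 0.78335 + 0.28658 + 0.65184 = 1.7218.
⟨E⟩ = 229.63 meV, ⟨E²⟩ = 80763 meV².
C_V/k_B = (⟨E²⟩ − ⟨E⟩²)/(kT)² = (80763 − 52730)/36267 = 0.773.

0.773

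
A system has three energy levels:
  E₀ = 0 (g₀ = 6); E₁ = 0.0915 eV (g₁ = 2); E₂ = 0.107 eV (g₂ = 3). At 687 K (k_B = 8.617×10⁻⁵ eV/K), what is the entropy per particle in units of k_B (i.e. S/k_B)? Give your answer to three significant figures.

k_BT = 8.617×10⁻⁵ × 687 K = 0.059199 eV.
Eᵢ/kT = 0, 1.5456, 1.8075.
Z = Σ gᵢe^(−Eᵢ/kT) = 6·e^(−0) + 2·e^(−1.5456) + 3·e^(−1.8075) = 6.0000 + 0.42637 + 0.49219 = 6.9186.
⟨E⟩ = Σ EᵢPᵢ = 0.013251 eV.
S/k_B = ln Z + ⟨E⟩/kT = ln(6.9186) + 0.013251/0.059199 = 1.9342 + 0.22384 = 2.16.

2.16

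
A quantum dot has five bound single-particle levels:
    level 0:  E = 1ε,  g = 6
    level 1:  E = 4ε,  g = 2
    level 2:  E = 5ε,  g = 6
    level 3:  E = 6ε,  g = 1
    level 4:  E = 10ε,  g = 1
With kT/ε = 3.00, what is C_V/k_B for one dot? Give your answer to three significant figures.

0.379

Eᵢ/kT = 0.33333, 1.3333, 1.6667, 2.0000, 3.3333.
Z = Σ gᵢe^(−Eᵢ/kT) = 6·e^(−0.33333) + 2·e^(−1.3333) + 6·e^(−1.6667) + 1·e^(−2.0000) + 1·e^(−3.3333) = 4.2992 + 0.52721 + 1.1332 + 0.13534 + 0.035675 = 6.1306.
⟨E⟩ = 2.1601 ε, ⟨E²⟩ = 8.0750 ε².
C_V/k_B = (⟨E²⟩ − ⟨E⟩²)/(kT)² = (8.0750 − 4.6660)/9.0000 = 0.379.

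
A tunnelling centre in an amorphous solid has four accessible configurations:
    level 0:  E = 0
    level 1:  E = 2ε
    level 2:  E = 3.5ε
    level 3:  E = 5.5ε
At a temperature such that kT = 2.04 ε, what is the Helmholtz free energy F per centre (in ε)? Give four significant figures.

Eᵢ/kT = 0, 0.980392, 1.71569, 2.69608.
Z = Σ e^(−Eᵢ/kT) = e^(−0) + e^(−0.980392) + e^(−1.71569) + e^(−2.69608) = 1.00000 + 0.375164 + 0.179840 + 0.0674695 = 1.62247.
F = −kT ln Z = −2.04 × ln(1.62247) = −2.04 × 0.483950 = -0.9873 ε.

-0.9873 ε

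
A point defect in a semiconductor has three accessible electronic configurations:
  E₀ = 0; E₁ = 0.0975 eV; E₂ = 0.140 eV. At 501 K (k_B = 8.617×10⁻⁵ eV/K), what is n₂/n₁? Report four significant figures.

0.3736

k_BT = 8.617×10⁻⁵ × 501 K = 0.0431712 eV.
n₂/n₁ = exp[−(E₂−E₁)/kT] = exp(−(0.0425 eV)/(0.0431712 eV)) = exp(-0.984453) = 0.3736.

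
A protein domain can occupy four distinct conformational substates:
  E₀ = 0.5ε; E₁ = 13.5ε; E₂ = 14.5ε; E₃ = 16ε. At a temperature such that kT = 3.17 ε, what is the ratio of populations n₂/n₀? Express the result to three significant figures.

n₂/n₀ = exp[−(E₂−E₀)/kT] = exp(−(14.0ε)/(3.17ε)) = exp(-4.4164) = 0.0121.

0.0121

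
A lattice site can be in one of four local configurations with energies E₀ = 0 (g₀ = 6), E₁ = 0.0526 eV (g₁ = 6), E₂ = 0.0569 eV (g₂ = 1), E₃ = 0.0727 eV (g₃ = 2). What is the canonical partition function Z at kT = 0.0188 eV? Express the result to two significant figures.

Eᵢ/kT = 0, 2.798, 3.027, 3.867.
Z = Σ gᵢe^(−Eᵢ/kT) = 6·e^(−0) + 6·e^(−2.798) + 1·e^(−3.027) + 2·e^(−3.867) = 6.000 + 0.3656 + 0.04846 + 0.04184 = 6.456.

Z = 6.5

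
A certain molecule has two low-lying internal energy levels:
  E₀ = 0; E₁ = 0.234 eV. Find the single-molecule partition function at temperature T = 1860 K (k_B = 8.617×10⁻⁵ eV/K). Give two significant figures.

Z = 1.2

k_BT = 8.617×10⁻⁵ × 1860 K = 0.1603 eV.
Eᵢ/kT = 0, 1.460.
Z = Σ e^(−Eᵢ/kT) = e^(−0) + e^(−1.460) = 1.000 + 0.2322 = 1.232.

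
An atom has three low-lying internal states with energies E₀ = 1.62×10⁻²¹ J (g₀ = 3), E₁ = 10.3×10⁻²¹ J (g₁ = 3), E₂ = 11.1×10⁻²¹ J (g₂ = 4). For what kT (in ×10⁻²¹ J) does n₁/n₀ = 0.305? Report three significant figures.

n₁/n₀ = (g₁/g₀) exp[−(E₁−E₀)/kT] = 0.305.
⇒ (E₁−E₀)/kT = ln((3/3)/0.305) = ln(3.2787) = 1.1874.
kT = 8.68 ×10⁻²¹ J / 1.1874 = 7.31 ×10⁻²¹ J.

7.31 ×10⁻²¹ J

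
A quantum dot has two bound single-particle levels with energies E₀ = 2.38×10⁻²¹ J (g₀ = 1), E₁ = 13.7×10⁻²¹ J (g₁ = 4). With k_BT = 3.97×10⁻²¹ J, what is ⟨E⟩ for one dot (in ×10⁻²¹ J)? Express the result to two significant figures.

Eᵢ/kT = 0.5995, 3.451.
Z = Σ gᵢe^(−Eᵢ/kT) = 1·e^(−0.5995) + 4·e^(−3.451) = 0.5491 + 0.1269 = 0.6760.
⟨E⟩ = Σ Eᵢ gᵢe^(−Eᵢ/kT) / Z = (2.38·0.5491 + 13.7·0.1269) / 0.6760 = 4.5 ×10⁻²¹ J.

4.5 ×10⁻²¹ J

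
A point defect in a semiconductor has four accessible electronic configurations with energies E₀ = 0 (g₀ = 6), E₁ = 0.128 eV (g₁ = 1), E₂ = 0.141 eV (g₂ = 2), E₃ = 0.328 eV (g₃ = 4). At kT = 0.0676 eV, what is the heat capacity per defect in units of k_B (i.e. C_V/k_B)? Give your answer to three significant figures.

Eᵢ/kT = 0, 1.8935, 2.0858, 4.8521.
Z = Σ gᵢe^(−Eᵢ/kT) = 6·e^(−0) + 1·e^(−1.8935) + 2·e^(−2.0858) + 4·e^(−4.8521) = 6.0000 + 0.15054 + 0.24842 + 0.031248 = 6.4302.
⟨E⟩ = 0.010038 eV, ⟨E²⟩ = 0.0016745 eV².
C_V/k_B = (⟨E²⟩ − ⟨E⟩²)/(kT)² = (0.0016745 − 0.00010076)/0.0045698 = 0.344.

0.344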